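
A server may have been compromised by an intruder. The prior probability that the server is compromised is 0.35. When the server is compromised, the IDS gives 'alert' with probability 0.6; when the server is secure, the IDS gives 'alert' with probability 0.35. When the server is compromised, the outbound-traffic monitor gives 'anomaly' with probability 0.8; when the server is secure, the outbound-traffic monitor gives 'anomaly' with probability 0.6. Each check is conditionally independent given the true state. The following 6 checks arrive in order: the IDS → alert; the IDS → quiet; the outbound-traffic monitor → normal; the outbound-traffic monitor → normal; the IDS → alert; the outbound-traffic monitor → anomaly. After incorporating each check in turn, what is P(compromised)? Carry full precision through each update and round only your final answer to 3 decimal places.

0.245

After the IDS='alert': P(compromised) = 0.6·0.3500 / (0.6·0.3500 + 0.35·0.6500) ≈ 0.4800
After the IDS='quiet': P(compromised) = 0.4·0.4800 / (0.4·0.4800 + 0.65·0.5200) ≈ 0.3623
After the outbound-traffic monitor='normal': P(compromised) = 0.2·0.3623 / (0.2·0.3623 + 0.4·0.6377) ≈ 0.2212
After the outbound-traffic monitor='normal': P(compromised) = 0.2·0.2212 / (0.2·0.2212 + 0.4·0.7788) ≈ 0.1244
After the IDS='alert': P(compromised) = 0.6·0.1244 / (0.6·0.1244 + 0.35·0.8756) ≈ 0.1958
After the outbound-traffic monitor='anomaly': P(compromised) = 0.8·0.1958 / (0.8·0.1958 + 0.6·0.8042) ≈ 0.2451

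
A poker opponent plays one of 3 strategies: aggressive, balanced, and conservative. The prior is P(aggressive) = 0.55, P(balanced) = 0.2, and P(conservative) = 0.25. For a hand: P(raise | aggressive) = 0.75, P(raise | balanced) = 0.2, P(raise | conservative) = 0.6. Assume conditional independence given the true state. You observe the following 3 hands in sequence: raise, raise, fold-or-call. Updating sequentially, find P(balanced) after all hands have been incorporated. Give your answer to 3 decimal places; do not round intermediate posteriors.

After 'raise': normaliser = 0.75·0.5500 + 0.2·0.2000 + 0.6·0.2500; P(aggressive) ≈ 0.6846, P(balanced) ≈ 0.0664, P(conservative) ≈ 0.2490
After 'raise': normaliser = 0.75·0.6846 + 0.2·0.0664 + 0.6·0.2490; P(aggressive) ≈ 0.7594, P(balanced) ≈ 0.0196, P(conservative) ≈ 0.2209
After 'fold-or-call': normaliser = 0.25·0.7594 + 0.8·0.0196 + 0.4·0.2209; P(aggressive) ≈ 0.6459, P(balanced) ≈ 0.0534, P(conservative) ≈ 0.3006

0.053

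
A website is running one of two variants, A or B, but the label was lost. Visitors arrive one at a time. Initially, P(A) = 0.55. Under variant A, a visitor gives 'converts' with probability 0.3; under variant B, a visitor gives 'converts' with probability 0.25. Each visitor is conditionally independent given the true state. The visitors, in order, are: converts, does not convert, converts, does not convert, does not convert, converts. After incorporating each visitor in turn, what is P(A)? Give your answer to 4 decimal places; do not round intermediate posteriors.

Each posterior becomes the prior for the next update.
After 'converts': P(A) = 0.3·0.5500 / (0.3·0.5500 + 0.25·0.4500) ≈ 0.5946
After 'does not convert': P(A) = 0.7·0.5946 / (0.7·0.5946 + 0.75·0.4054) ≈ 0.5779
After 'converts': P(A) = 0.3·0.5779 / (0.3·0.5779 + 0.25·0.4221) ≈ 0.6216
After 'does not convert': P(A) = 0.7·0.6216 / (0.7·0.6216 + 0.75·0.3784) ≈ 0.6052
After 'does not convert': P(A) = 0.7·0.6052 / (0.7·0.6052 + 0.75·0.3948) ≈ 0.5886
After 'converts': P(A) = 0.3·0.5886 / (0.3·0.5886 + 0.25·0.4114) ≈ 0.6320

0.6320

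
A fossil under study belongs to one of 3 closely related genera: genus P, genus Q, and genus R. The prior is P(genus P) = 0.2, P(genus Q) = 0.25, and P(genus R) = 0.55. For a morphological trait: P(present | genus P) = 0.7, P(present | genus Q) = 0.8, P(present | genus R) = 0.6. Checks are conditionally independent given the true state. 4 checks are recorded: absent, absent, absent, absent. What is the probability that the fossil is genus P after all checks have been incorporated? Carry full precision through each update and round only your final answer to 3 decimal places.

0.101

After 'absent': normaliser = 0.3·0.2000 + 0.2·0.2500 + 0.4·0.5500; P(genus P) ≈ 0.1818, P(genus Q) ≈ 0.1515, P(genus R) ≈ 0.6667
After 'absent': normaliser = 0.3·0.1818 + 0.2·0.1515 + 0.4·0.6667; P(genus P) ≈ 0.1552, P(genus Q) ≈ 0.0862, P(genus R) ≈ 0.7586
After 'absent': normaliser = 0.3·0.1552 + 0.2·0.0862 + 0.4·0.7586; P(genus P) ≈ 0.1268, P(genus Q) ≈ 0.0469, P(genus R) ≈ 0.8263
After 'absent': normaliser = 0.3·0.1268 + 0.2·0.0469 + 0.4·0.8263; P(genus P) ≈ 0.1006, P(genus Q) ≈ 0.0248, P(genus R) ≈ 0.8745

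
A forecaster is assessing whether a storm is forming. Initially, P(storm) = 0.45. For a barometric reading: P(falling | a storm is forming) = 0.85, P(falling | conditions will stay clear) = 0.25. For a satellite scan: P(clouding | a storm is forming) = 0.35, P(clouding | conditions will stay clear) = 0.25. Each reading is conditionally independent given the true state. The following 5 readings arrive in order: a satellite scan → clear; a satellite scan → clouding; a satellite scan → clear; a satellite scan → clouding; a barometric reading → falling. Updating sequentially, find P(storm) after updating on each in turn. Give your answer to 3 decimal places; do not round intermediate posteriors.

0.804

Apply Bayes' rule sequentially, carrying P(storm) forward.
After a satellite scan='clear': P(storm) = 0.65·0.4500 / (0.65·0.4500 + 0.75·0.5500) ≈ 0.4149
After a satellite scan='clouding': P(storm) = 0.35·0.4149 / (0.35·0.4149 + 0.25·0.5851) ≈ 0.4982
After a satellite scan='clear': P(storm) = 0.65·0.4982 / (0.65·0.4982 + 0.75·0.5018) ≈ 0.4625
After a satellite scan='clouding': P(storm) = 0.35·0.4625 / (0.35·0.4625 + 0.25·0.5375) ≈ 0.5464
After a barometric reading='falling': P(storm) = 0.85·0.5464 / (0.85·0.5464 + 0.25·0.4536) ≈ 0.8037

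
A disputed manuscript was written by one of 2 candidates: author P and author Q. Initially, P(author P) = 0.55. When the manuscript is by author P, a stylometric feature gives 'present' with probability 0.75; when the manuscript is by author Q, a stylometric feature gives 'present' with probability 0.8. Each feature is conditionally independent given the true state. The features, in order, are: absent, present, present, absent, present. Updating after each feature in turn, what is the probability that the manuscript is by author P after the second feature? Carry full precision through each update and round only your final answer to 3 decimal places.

0.589

Apply Bayes' rule sequentially, carrying P(author P) forward.
After 'absent': P(author P) = 0.25·0.5500 / (0.25·0.5500 + 0.2·0.4500) ≈ 0.6044
After 'present': P(author P) = 0.75·0.6044 / (0.75·0.6044 + 0.8·0.3956) ≈ 0.5889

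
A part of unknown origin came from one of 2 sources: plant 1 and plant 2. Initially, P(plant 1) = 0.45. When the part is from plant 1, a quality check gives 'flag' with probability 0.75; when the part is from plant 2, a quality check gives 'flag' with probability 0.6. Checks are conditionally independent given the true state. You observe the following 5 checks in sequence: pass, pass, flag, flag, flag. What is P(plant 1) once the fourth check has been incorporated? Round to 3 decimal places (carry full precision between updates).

0.333

Apply Bayes' rule sequentially, carrying P(plant 1) forward.
After 'pass': P(plant 1) = 0.25·0.4500 / (0.25·0.4500 + 0.4·0.5500) ≈ 0.3383
After 'pass': P(plant 1) = 0.25·0.3383 / (0.25·0.3383 + 0.4·0.6617) ≈ 0.2422
After 'flag': P(plant 1) = 0.75·0.2422 / (0.75·0.2422 + 0.6·0.7578) ≈ 0.2855
After 'flag': P(plant 1) = 0.75·0.2855 / (0.75·0.2855 + 0.6·0.7145) ≈ 0.3331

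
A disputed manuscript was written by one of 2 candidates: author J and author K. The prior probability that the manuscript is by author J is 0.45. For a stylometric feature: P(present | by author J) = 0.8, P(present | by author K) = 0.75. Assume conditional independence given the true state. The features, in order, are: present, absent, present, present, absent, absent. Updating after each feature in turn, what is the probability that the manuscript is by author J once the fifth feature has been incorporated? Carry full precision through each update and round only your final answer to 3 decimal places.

After 'present': P(author J) = 0.8·0.4500 / (0.8·0.4500 + 0.75·0.5500) ≈ 0.4660
After 'absent': P(author J) = 0.2·0.4660 / (0.2·0.4660 + 0.25·0.5340) ≈ 0.4111
After 'present': P(author J) = 0.8·0.4111 / (0.8·0.4111 + 0.75·0.5889) ≈ 0.4268
After 'present': P(author J) = 0.8·0.4268 / (0.8·0.4268 + 0.75·0.5732) ≈ 0.4427
After 'absent': P(author J) = 0.2·0.4427 / (0.2·0.4427 + 0.25·0.5573) ≈ 0.3886

0.389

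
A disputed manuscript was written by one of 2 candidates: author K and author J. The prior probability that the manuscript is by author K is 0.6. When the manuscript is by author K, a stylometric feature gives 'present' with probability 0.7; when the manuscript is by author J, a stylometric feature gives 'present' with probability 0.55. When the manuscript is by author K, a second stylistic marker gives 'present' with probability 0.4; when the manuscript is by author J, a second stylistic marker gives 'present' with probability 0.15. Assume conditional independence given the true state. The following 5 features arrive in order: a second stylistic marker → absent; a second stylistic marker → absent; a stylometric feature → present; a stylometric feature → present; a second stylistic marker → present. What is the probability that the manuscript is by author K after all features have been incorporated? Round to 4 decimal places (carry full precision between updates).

After a second stylistic marker='absent': P(author K) = 0.6·0.6000 / (0.6·0.6000 + 0.85·0.4000) ≈ 0.5143
After a second stylistic marker='absent': P(author K) = 0.6·0.5143 / (0.6·0.5143 + 0.85·0.4857) ≈ 0.4277
After a stylometric feature='present': P(author K) = 0.7·0.4277 / (0.7·0.4277 + 0.55·0.5723) ≈ 0.4875
After a stylometric feature='present': P(author K) = 0.7·0.4875 / (0.7·0.4875 + 0.55·0.5125) ≈ 0.5476
After a second stylistic marker='present': P(author K) = 0.4·0.5476 / (0.4·0.5476 + 0.15·0.4524) ≈ 0.7635

0.7635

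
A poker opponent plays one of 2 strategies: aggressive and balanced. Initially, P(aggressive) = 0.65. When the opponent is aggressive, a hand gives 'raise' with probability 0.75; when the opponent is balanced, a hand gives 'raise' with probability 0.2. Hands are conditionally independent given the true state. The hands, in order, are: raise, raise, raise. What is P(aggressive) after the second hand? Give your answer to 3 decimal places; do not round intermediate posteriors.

0.963

After 'raise': P(aggressive) = 0.75·0.6500 / (0.75·0.6500 + 0.2·0.3500) ≈ 0.8744
After 'raise': P(aggressive) = 0.75·0.8744 / (0.75·0.8744 + 0.2·0.1256) ≈ 0.9631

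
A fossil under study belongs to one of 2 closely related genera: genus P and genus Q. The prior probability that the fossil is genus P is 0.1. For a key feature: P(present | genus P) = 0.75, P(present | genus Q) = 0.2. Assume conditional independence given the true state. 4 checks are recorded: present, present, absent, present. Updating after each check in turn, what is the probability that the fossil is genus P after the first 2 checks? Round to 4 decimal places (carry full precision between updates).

0.6098

Each posterior becomes the prior for the next update.
After 'present': P(genus P) = 0.75·0.1000 / (0.75·0.1000 + 0.2·0.9000) ≈ 0.2941
After 'present': P(genus P) = 0.75·0.2941 / (0.75·0.2941 + 0.2·0.7059) ≈ 0.6098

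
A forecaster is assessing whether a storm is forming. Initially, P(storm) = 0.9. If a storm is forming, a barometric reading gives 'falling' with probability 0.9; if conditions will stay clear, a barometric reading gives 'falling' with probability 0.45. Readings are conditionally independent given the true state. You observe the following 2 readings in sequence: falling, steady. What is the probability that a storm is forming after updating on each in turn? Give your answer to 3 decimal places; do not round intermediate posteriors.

After 'falling': P(storm) = 0.9·0.9000 / (0.9·0.9000 + 0.45·0.1000) ≈ 0.9474
After 'steady': P(storm) = 0.1·0.9474 / (0.1·0.9474 + 0.55·0.0526) ≈ 0.7660

0.766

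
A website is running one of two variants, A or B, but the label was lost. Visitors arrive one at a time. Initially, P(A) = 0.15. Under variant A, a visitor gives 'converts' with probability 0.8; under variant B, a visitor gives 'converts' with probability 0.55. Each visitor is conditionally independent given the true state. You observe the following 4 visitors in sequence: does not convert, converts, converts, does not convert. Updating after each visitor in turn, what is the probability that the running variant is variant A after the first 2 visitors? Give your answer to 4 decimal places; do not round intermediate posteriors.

Apply Bayes' rule sequentially, carrying P(A) forward.
After 'does not convert': P(A) = 0.2·0.1500 / (0.2·0.1500 + 0.45·0.8500) ≈ 0.0727
After 'converts': P(A) = 0.8·0.0727 / (0.8·0.0727 + 0.55·0.9273) ≈ 0.1024

0.1024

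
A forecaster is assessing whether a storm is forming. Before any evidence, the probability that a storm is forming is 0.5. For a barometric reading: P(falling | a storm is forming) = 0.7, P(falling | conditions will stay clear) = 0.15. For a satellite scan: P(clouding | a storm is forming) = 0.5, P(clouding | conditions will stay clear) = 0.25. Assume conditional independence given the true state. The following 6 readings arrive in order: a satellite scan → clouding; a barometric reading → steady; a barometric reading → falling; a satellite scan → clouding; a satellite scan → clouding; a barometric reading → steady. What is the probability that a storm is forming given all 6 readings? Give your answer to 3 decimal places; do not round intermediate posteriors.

0.823

After a satellite scan='clouding': P(storm) = 0.5·0.5000 / (0.5·0.5000 + 0.25·0.5000) ≈ 0.6667
After a barometric reading='steady': P(storm) = 0.3·0.6667 / (0.3·0.6667 + 0.85·0.3333) ≈ 0.4138
After a barometric reading='falling': P(storm) = 0.7·0.4138 / (0.7·0.4138 + 0.15·0.5862) ≈ 0.7671
After a satellite scan='clouding': P(storm) = 0.5·0.7671 / (0.5·0.7671 + 0.25·0.2329) ≈ 0.8682
After a satellite scan='clouding': P(storm) = 0.5·0.8682 / (0.5·0.8682 + 0.25·0.1318) ≈ 0.9295
After a barometric reading='steady': P(storm) = 0.3·0.9295 / (0.3·0.9295 + 0.85·0.0705) ≈ 0.8230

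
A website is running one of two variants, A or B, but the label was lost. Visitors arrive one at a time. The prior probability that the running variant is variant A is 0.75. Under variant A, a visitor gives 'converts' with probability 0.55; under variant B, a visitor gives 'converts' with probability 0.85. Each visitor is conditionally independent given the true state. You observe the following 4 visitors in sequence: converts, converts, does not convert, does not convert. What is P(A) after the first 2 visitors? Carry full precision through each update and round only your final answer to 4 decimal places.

Apply Bayes' rule sequentially, carrying P(A) forward.
After 'converts': P(A) = 0.55·0.7500 / (0.55·0.7500 + 0.85·0.2500) ≈ 0.6600
After 'converts': P(A) = 0.55·0.6600 / (0.55·0.6600 + 0.85·0.3400) ≈ 0.5567

0.5567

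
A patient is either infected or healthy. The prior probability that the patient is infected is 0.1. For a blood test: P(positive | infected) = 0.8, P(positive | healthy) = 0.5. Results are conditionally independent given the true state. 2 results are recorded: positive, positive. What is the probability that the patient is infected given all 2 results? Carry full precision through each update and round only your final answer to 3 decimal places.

0.221

After 'positive': P(infected) = 0.8·0.1000 / (0.8·0.1000 + 0.5·0.9000) ≈ 0.1509
After 'positive': P(infected) = 0.8·0.1509 / (0.8·0.1509 + 0.5·0.8491) ≈ 0.2215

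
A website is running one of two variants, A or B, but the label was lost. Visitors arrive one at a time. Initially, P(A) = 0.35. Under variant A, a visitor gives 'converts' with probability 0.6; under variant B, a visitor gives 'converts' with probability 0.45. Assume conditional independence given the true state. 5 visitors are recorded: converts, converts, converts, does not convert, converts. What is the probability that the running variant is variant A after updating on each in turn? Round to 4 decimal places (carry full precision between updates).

After 'converts': P(A) = 0.6·0.3500 / (0.6·0.3500 + 0.45·0.6500) ≈ 0.4179
After 'converts': P(A) = 0.6·0.4179 / (0.6·0.4179 + 0.45·0.5821) ≈ 0.4891
After 'converts': P(A) = 0.6·0.4891 / (0.6·0.4891 + 0.45·0.5109) ≈ 0.5607
After 'does not convert': P(A) = 0.4·0.5607 / (0.4·0.5607 + 0.55·0.4393) ≈ 0.4814
After 'converts': P(A) = 0.6·0.4814 / (0.6·0.4814 + 0.45·0.5186) ≈ 0.5531

0.5531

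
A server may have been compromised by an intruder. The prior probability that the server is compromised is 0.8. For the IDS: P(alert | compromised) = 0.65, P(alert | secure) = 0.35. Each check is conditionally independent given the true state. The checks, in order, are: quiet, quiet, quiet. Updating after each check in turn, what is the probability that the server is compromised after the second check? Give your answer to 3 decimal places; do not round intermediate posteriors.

After 'quiet': P(compromised) = 0.35·0.8000 / (0.35·0.8000 + 0.65·0.2000) ≈ 0.6829
After 'quiet': P(compromised) = 0.35·0.6829 / (0.35·0.6829 + 0.65·0.3171) ≈ 0.5370

0.537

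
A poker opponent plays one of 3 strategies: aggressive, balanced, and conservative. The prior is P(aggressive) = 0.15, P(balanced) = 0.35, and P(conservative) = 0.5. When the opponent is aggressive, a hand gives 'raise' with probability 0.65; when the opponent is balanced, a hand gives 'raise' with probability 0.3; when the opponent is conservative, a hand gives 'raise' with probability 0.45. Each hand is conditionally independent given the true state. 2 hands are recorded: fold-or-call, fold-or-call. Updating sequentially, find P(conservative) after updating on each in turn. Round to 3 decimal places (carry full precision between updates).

0.443

After 'fold-or-call': normaliser = 0.35·0.1500 + 0.7·0.3500 + 0.55·0.5000; P(aggressive) ≈ 0.0917, P(balanced) ≈ 0.4279, P(conservative) ≈ 0.4803
After 'fold-or-call': normaliser = 0.35·0.0917 + 0.7·0.4279 + 0.55·0.4803; P(aggressive) ≈ 0.0539, P(balanced) ≈ 0.5027, P(conservative) ≈ 0.4434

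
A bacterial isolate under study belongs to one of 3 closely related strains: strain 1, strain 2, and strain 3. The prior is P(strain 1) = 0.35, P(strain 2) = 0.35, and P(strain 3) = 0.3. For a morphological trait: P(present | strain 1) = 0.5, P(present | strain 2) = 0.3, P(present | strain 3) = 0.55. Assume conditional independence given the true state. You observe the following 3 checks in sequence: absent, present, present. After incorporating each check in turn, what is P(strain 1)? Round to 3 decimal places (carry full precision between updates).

Apply Bayes' rule sequentially, carrying P(strain 1) forward.
After 'absent': normaliser = 0.5·0.3500 + 0.7·0.3500 + 0.45·0.3000; P(strain 1) ≈ 0.3153, P(strain 2) ≈ 0.4414, P(strain 3) ≈ 0.2432
After 'present': normaliser = 0.5·0.3153 + 0.3·0.4414 + 0.55·0.2432; P(strain 1) ≈ 0.3719, P(strain 2) ≈ 0.3124, P(strain 3) ≈ 0.3156
After 'present': normaliser = 0.5·0.3719 + 0.3·0.3124 + 0.55·0.3156; P(strain 1) ≈ 0.4103, P(strain 2) ≈ 0.2068, P(strain 3) ≈ 0.3830

0.410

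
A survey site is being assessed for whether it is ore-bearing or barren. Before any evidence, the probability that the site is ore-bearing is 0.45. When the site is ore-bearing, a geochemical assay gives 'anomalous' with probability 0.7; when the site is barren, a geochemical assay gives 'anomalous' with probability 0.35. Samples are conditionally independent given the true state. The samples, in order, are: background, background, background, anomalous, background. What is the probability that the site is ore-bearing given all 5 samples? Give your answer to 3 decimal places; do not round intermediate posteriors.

0.069

After 'background': P(ore) = 0.3·0.4500 / (0.3·0.4500 + 0.65·0.5500) ≈ 0.2741
After 'background': P(ore) = 0.3·0.2741 / (0.3·0.2741 + 0.65·0.7259) ≈ 0.1484
After 'background': P(ore) = 0.3·0.1484 / (0.3·0.1484 + 0.65·0.8516) ≈ 0.0745
After 'anomalous': P(ore) = 0.7·0.0745 / (0.7·0.0745 + 0.35·0.9255) ≈ 0.1386
After 'background': P(ore) = 0.3·0.1386 / (0.3·0.1386 + 0.65·0.8614) ≈ 0.0691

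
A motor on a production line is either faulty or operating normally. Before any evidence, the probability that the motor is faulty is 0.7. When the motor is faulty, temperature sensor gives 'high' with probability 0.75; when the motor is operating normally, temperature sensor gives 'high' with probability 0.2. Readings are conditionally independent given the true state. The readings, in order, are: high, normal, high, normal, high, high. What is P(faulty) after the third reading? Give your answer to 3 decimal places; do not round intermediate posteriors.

0.911

After 'high': P(faulty) = 0.75·0.7000 / (0.75·0.7000 + 0.2·0.3000) ≈ 0.8974
After 'normal': P(faulty) = 0.25·0.8974 / (0.25·0.8974 + 0.8·0.1026) ≈ 0.7322
After 'high': P(faulty) = 0.75·0.7322 / (0.75·0.7322 + 0.2·0.2678) ≈ 0.9111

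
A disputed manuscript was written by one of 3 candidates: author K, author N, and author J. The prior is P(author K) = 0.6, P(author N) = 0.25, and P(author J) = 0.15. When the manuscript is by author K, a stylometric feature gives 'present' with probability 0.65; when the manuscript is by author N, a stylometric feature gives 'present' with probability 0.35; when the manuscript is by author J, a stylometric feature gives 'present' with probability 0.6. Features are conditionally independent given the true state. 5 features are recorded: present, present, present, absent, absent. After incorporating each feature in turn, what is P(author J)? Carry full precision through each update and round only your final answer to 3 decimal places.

Each posterior becomes the prior for the next update.
After 'present': normaliser = 0.65·0.6000 + 0.35·0.2500 + 0.6·0.1500; P(author K) ≈ 0.6872, P(author N) ≈ 0.1542, P(author J) ≈ 0.1586
After 'present': normaliser = 0.65·0.6872 + 0.35·0.1542 + 0.6·0.1586; P(author K) ≈ 0.7497, P(author N) ≈ 0.0906, P(author J) ≈ 0.1597
After 'present': normaliser = 0.65·0.7497 + 0.35·0.0906 + 0.6·0.1597; P(author K) ≈ 0.7926, P(author N) ≈ 0.0516, P(author J) ≈ 0.1558
After 'absent': normaliser = 0.35·0.7926 + 0.65·0.0516 + 0.4·0.1558; P(author K) ≈ 0.7432, P(author N) ≈ 0.0898, P(author J) ≈ 0.1670
After 'absent': normaliser = 0.35·0.7432 + 0.65·0.0898 + 0.4·0.1670; P(author K) ≈ 0.6751, P(author N) ≈ 0.1515, P(author J) ≈ 0.1734

0.173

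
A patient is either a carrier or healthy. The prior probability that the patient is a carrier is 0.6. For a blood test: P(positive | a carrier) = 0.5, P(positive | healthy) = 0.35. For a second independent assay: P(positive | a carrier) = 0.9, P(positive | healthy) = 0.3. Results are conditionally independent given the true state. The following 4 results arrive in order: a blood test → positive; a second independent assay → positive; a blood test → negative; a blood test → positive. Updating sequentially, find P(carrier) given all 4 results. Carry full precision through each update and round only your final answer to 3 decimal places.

0.876

After a blood test='positive': P(carrier) = 0.5·0.6000 / (0.5·0.6000 + 0.35·0.4000) ≈ 0.6818
After a second independent assay='positive': P(carrier) = 0.9·0.6818 / (0.9·0.6818 + 0.3·0.3182) ≈ 0.8654
After a blood test='negative': P(carrier) = 0.5·0.8654 / (0.5·0.8654 + 0.65·0.1346) ≈ 0.8318
After a blood test='positive': P(carrier) = 0.5·0.8318 / (0.5·0.8318 + 0.35·0.1682) ≈ 0.8760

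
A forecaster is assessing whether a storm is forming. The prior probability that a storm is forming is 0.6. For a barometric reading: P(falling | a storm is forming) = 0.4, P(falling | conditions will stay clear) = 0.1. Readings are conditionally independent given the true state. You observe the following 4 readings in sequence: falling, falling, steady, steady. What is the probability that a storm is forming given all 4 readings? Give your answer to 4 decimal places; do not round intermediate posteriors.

0.9143

Apply Bayes' rule sequentially, carrying P(storm) forward.
After 'falling': P(storm) = 0.4·0.6000 / (0.4·0.6000 + 0.1·0.4000) ≈ 0.8571
After 'falling': P(storm) = 0.4·0.8571 / (0.4·0.8571 + 0.1·0.1429) ≈ 0.9600
After 'steady': P(storm) = 0.6·0.9600 / (0.6·0.9600 + 0.9·0.0400) ≈ 0.9412
After 'steady': P(storm) = 0.6·0.9412 / (0.6·0.9412 + 0.9·0.0588) ≈ 0.9143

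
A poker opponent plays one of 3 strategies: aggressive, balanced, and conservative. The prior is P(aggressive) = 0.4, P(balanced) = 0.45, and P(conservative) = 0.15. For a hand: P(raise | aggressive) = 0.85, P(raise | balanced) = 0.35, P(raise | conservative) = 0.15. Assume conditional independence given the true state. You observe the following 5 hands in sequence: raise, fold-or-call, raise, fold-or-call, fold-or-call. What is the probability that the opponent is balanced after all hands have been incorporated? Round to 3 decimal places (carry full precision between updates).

After 'raise': normaliser = 0.85·0.4000 + 0.35·0.4500 + 0.15·0.1500; P(aggressive) ≈ 0.6538, P(balanced) ≈ 0.3029, P(conservative) ≈ 0.0433
After 'fold-or-call': normaliser = 0.15·0.6538 + 0.65·0.3029 + 0.85·0.0433; P(aggressive) ≈ 0.2957, P(balanced) ≈ 0.5935, P(conservative) ≈ 0.1109
After 'raise': normaliser = 0.85·0.2957 + 0.35·0.5935 + 0.15·0.1109; P(aggressive) ≈ 0.5283, P(balanced) ≈ 0.4367, P(conservative) ≈ 0.0350
After 'fold-or-call': normaliser = 0.15·0.5283 + 0.65·0.4367 + 0.85·0.0350; P(aggressive) ≈ 0.2017, P(balanced) ≈ 0.7226, P(conservative) ≈ 0.0757
After 'fold-or-call': normaliser = 0.15·0.2017 + 0.65·0.7226 + 0.85·0.0757; P(aggressive) ≈ 0.0536, P(balanced) ≈ 0.8324, P(conservative) ≈ 0.1140

0.832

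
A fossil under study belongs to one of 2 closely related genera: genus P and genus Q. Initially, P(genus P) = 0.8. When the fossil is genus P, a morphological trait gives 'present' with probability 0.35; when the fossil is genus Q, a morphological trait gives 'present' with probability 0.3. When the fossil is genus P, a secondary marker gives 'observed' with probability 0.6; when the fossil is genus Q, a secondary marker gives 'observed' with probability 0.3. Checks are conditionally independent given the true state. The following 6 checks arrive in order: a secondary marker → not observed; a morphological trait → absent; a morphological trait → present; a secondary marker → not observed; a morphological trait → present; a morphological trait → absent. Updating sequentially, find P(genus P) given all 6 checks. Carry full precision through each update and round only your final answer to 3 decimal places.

After a secondary marker='not observed': P(genus P) = 0.4·0.8000 / (0.4·0.8000 + 0.7·0.2000) ≈ 0.6957
After a morphological trait='absent': P(genus P) = 0.65·0.6957 / (0.65·0.6957 + 0.7·0.3043) ≈ 0.6797
After a morphological trait='present': P(genus P) = 0.35·0.6797 / (0.35·0.6797 + 0.3·0.3203) ≈ 0.7123
After a secondary marker='not observed': P(genus P) = 0.4·0.7123 / (0.4·0.7123 + 0.7·0.2877) ≈ 0.5859
After a morphological trait='present': P(genus P) = 0.35·0.5859 / (0.35·0.5859 + 0.3·0.4141) ≈ 0.6228
After a morphological trait='absent': P(genus P) = 0.65·0.6228 / (0.65·0.6228 + 0.7·0.3772) ≈ 0.6052

0.605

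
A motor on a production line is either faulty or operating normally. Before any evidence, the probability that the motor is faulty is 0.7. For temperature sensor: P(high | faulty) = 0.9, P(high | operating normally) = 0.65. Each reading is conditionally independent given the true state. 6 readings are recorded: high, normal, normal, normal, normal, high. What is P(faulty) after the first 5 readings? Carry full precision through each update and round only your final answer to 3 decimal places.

0.021

After 'high': P(faulty) = 0.9·0.7000 / (0.9·0.7000 + 0.65·0.3000) ≈ 0.7636
After 'normal': P(faulty) = 0.1·0.7636 / (0.1·0.7636 + 0.35·0.2364) ≈ 0.4800
After 'normal': P(faulty) = 0.1·0.4800 / (0.1·0.4800 + 0.35·0.5200) ≈ 0.2087
After 'normal': P(faulty) = 0.1·0.2087 / (0.1·0.2087 + 0.35·0.7913) ≈ 0.0701
After 'normal': P(faulty) = 0.1·0.0701 / (0.1·0.0701 + 0.35·0.9299) ≈ 0.0211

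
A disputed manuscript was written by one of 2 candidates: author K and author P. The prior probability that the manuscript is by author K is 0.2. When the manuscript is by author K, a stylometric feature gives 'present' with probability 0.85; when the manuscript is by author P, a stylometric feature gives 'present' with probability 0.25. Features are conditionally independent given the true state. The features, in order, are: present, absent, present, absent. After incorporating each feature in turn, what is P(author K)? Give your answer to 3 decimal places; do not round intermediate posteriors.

0.104

After 'present': P(author K) = 0.85·0.2000 / (0.85·0.2000 + 0.25·0.8000) ≈ 0.4595
After 'absent': P(author K) = 0.15·0.4595 / (0.15·0.4595 + 0.75·0.5405) ≈ 0.1453
After 'present': P(author K) = 0.85·0.1453 / (0.85·0.1453 + 0.25·0.8547) ≈ 0.3663
After 'absent': P(author K) = 0.15·0.3663 / (0.15·0.3663 + 0.75·0.6337) ≈ 0.1036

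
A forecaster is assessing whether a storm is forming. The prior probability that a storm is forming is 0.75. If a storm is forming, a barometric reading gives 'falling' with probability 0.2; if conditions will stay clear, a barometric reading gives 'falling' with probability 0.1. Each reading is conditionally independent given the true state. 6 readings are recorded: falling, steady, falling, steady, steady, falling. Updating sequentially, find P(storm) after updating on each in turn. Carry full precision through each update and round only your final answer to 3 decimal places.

0.944

Each posterior becomes the prior for the next update.
After 'falling': P(storm) = 0.2·0.7500 / (0.2·0.7500 + 0.1·0.2500) ≈ 0.8571
After 'steady': P(storm) = 0.8·0.8571 / (0.8·0.8571 + 0.9·0.1429) ≈ 0.8421
After 'falling': P(storm) = 0.2·0.8421 / (0.2·0.8421 + 0.1·0.1579) ≈ 0.9143
After 'steady': P(storm) = 0.8·0.9143 / (0.8·0.9143 + 0.9·0.0857) ≈ 0.9046
After 'steady': P(storm) = 0.8·0.9046 / (0.8·0.9046 + 0.9·0.0954) ≈ 0.8939
After 'falling': P(storm) = 0.2·0.8939 / (0.2·0.8939 + 0.1·0.1061) ≈ 0.9440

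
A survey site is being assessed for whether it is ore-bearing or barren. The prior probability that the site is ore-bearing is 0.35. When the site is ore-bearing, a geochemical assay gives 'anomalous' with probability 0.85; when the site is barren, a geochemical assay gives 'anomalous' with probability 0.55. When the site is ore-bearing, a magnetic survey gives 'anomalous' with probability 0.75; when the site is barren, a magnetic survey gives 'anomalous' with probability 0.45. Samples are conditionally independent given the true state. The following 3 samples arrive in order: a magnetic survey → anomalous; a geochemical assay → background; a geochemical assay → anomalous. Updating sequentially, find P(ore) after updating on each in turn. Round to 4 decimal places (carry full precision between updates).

0.3162

After a magnetic survey='anomalous': P(ore) = 0.75·0.3500 / (0.75·0.3500 + 0.45·0.6500) ≈ 0.4730
After a geochemical assay='background': P(ore) = 0.15·0.4730 / (0.15·0.4730 + 0.45·0.5270) ≈ 0.2303
After a geochemical assay='anomalous': P(ore) = 0.85·0.2303 / (0.85·0.2303 + 0.55·0.7697) ≈ 0.3162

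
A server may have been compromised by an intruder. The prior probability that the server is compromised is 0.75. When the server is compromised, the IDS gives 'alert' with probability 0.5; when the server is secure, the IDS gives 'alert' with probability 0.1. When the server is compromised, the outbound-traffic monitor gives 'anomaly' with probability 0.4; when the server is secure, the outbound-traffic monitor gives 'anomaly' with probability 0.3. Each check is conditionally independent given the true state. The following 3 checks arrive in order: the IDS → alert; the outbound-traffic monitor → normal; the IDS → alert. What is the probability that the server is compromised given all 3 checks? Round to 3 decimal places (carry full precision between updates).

0.985

Apply Bayes' rule sequentially, carrying P(compromised) forward.
After the IDS='alert': P(compromised) = 0.5·0.7500 / (0.5·0.7500 + 0.1·0.2500) ≈ 0.9375
After the outbound-traffic monitor='normal': P(compromised) = 0.6·0.9375 / (0.6·0.9375 + 0.7·0.0625) ≈ 0.9278
After the IDS='alert': P(compromised) = 0.5·0.9278 / (0.5·0.9278 + 0.1·0.0722) ≈ 0.9847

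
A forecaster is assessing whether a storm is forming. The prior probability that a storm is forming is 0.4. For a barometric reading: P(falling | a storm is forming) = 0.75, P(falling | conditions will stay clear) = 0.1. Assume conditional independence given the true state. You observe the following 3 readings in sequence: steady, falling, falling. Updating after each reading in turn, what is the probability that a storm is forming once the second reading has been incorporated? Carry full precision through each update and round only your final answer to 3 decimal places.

0.581

Each posterior becomes the prior for the next update.
After 'steady': P(storm) = 0.25·0.4000 / (0.25·0.4000 + 0.9·0.6000) ≈ 0.1562
After 'falling': P(storm) = 0.75·0.1562 / (0.75·0.1562 + 0.1·0.8438) ≈ 0.5814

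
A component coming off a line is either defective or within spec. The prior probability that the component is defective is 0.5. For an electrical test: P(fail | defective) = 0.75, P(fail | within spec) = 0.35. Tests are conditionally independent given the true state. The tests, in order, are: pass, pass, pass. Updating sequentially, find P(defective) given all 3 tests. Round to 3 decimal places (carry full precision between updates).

0.054

After 'pass': P(defective) = 0.25·0.5000 / (0.25·0.5000 + 0.65·0.5000) ≈ 0.2778
After 'pass': P(defective) = 0.25·0.2778 / (0.25·0.2778 + 0.65·0.7222) ≈ 0.1289
After 'pass': P(defective) = 0.25·0.1289 / (0.25·0.1289 + 0.65·0.8711) ≈ 0.0538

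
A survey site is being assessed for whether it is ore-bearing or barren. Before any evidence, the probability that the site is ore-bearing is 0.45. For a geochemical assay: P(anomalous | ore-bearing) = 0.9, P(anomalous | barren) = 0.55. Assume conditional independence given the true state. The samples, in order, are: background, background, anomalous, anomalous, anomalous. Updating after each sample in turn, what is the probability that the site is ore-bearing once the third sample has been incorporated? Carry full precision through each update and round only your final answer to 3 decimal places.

Each posterior becomes the prior for the next update.
After 'background': P(ore) = 0.1·0.4500 / (0.1·0.4500 + 0.45·0.5500) ≈ 0.1538
After 'background': P(ore) = 0.1·0.1538 / (0.1·0.1538 + 0.45·0.8462) ≈ 0.0388
After 'anomalous': P(ore) = 0.9·0.0388 / (0.9·0.0388 + 0.55·0.9612) ≈ 0.0620

0.062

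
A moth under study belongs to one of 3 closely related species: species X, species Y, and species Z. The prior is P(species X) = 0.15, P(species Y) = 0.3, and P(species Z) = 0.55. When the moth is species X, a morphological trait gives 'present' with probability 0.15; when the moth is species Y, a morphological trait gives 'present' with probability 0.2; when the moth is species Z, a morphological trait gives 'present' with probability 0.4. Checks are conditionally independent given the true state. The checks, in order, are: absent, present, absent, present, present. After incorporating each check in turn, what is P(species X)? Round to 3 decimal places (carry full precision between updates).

0.025

After 'absent': normaliser = 0.85·0.1500 + 0.8·0.3000 + 0.6·0.5500; P(species X) ≈ 0.1828, P(species Y) ≈ 0.3441, P(species Z) ≈ 0.4731
After 'present': normaliser = 0.15·0.1828 + 0.2·0.3441 + 0.4·0.4731; P(species X) ≈ 0.0960, P(species Y) ≈ 0.2411, P(species Z) ≈ 0.6629
After 'absent': normaliser = 0.85·0.0960 + 0.8·0.2411 + 0.6·0.6629; P(species X) ≈ 0.1214, P(species Y) ≈ 0.2869, P(species Z) ≈ 0.5917
After 'present': normaliser = 0.15·0.1214 + 0.2·0.2869 + 0.4·0.5917; P(species X) ≈ 0.0583, P(species Y) ≈ 0.1837, P(species Z) ≈ 0.7579
After 'present': normaliser = 0.15·0.0583 + 0.2·0.1837 + 0.4·0.7579; P(species X) ≈ 0.0251, P(species Y) ≈ 0.1054, P(species Z) ≈ 0.8695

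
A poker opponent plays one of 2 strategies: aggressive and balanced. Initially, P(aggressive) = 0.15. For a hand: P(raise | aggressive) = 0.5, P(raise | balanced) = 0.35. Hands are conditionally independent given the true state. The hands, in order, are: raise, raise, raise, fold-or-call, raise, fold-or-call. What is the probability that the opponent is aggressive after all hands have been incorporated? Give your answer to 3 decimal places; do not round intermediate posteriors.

Apply Bayes' rule sequentially, carrying P(aggressive) forward.
After 'raise': P(aggressive) = 0.5·0.1500 / (0.5·0.1500 + 0.35·0.8500) ≈ 0.2013
After 'raise': P(aggressive) = 0.5·0.2013 / (0.5·0.2013 + 0.35·0.7987) ≈ 0.2648
After 'raise': P(aggressive) = 0.5·0.2648 / (0.5·0.2648 + 0.35·0.7352) ≈ 0.3397
After 'fold-or-call': P(aggressive) = 0.5·0.3397 / (0.5·0.3397 + 0.65·0.6603) ≈ 0.2835
After 'raise': P(aggressive) = 0.5·0.2835 / (0.5·0.2835 + 0.35·0.7165) ≈ 0.3612
After 'fold-or-call': P(aggressive) = 0.5·0.3612 / (0.5·0.3612 + 0.65·0.6388) ≈ 0.3031

0.303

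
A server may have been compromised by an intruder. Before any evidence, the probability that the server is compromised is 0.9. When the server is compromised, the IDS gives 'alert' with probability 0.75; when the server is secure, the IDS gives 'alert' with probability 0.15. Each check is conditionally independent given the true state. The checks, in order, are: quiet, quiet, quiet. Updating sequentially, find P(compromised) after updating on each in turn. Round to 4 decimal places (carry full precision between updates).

After 'quiet': P(compromised) = 0.25·0.9000 / (0.25·0.9000 + 0.85·0.1000) ≈ 0.7258
After 'quiet': P(compromised) = 0.25·0.7258 / (0.25·0.7258 + 0.85·0.2742) ≈ 0.4377
After 'quiet': P(compromised) = 0.25·0.4377 / (0.25·0.4377 + 0.85·0.5623) ≈ 0.1863

0.1863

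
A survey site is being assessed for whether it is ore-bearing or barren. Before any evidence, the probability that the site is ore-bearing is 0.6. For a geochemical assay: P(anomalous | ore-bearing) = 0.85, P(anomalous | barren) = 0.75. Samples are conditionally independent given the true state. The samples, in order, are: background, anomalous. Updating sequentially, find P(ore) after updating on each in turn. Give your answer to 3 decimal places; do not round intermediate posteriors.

After 'background': P(ore) = 0.15·0.6000 / (0.15·0.6000 + 0.25·0.4000) ≈ 0.4737
After 'anomalous': P(ore) = 0.85·0.4737 / (0.85·0.4737 + 0.75·0.5263) ≈ 0.5050

0.505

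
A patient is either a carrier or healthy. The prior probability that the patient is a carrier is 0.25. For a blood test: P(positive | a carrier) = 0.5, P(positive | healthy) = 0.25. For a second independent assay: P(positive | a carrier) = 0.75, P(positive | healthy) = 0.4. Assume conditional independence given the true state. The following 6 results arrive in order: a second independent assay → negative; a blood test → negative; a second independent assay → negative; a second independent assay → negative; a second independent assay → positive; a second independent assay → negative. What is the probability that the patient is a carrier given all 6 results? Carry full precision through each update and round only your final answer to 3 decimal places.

Each posterior becomes the prior for the next update.
After a second independent assay='negative': P(carrier) = 0.25·0.2500 / (0.25·0.2500 + 0.6·0.7500) ≈ 0.1220
After a blood test='negative': P(carrier) = 0.5·0.1220 / (0.5·0.1220 + 0.75·0.8780) ≈ 0.0847
After a second independent assay='negative': P(carrier) = 0.25·0.0847 / (0.25·0.0847 + 0.6·0.9153) ≈ 0.0371
After a second independent assay='negative': P(carrier) = 0.25·0.0371 / (0.25·0.0371 + 0.6·0.9629) ≈ 0.0158
After a second independent assay='positive': P(carrier) = 0.75·0.0158 / (0.75·0.0158 + 0.4·0.9842) ≈ 0.0293
After a second independent assay='negative': P(carrier) = 0.25·0.0293 / (0.25·0.0293 + 0.6·0.9707) ≈ 0.0124

0.012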